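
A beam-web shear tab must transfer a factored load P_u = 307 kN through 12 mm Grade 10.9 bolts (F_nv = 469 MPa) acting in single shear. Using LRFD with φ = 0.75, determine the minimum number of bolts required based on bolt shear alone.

A_b = π·12²/4 = 113.1 mm².
Per-bolt design strength φR_n = 0.75 × 469 × 113.1 × 1 / 1000 = 39.78 kN.
n ≥ 307 / 39.78 = 7.717 → use 8 bolts.

8 bolts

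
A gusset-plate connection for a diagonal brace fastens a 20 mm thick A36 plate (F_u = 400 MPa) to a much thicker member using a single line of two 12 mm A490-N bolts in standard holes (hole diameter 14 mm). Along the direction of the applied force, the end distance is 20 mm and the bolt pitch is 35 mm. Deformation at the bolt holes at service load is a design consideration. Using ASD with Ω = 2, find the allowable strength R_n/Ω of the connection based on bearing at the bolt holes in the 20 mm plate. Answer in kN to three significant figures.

Per bolt r_n = 1.2 l_c t F_u ≤ 2.4 d t F_u; upper limit = 2.4 × 12 × 20 × 400 / 1000 = 230.4 kN.
Edge bolt: l_c = 20 − 14/2 = 13 mm → 1.2 × 13 × 20 × 400 / 1000 = 124.8 → r_n = 124.8 kN.
Interior bolts: l_c = 35 − 14 = 21 mm → 1.2 × 21 × 20 × 400 / 1000 = 201.6 → r_n = 201.6 kN.
R_n = 1 × 124.8 + 1 × 201.6 = 326.4 kN.
Allowable strength R_n/Ω = 326.4 / 2 = 163 kN.

163 kN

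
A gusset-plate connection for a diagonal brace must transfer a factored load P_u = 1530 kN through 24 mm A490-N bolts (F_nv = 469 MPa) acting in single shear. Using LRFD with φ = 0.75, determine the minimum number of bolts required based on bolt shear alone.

A_b = π·24²/4 = 452.4 mm².
Per-bolt design strength φR_n = 0.75 × 469 × 452.4 × 1 / 1000 = 159.1 kN.
n ≥ 1530 / 159.1 = 9.615 → use 10 bolts.

10 bolts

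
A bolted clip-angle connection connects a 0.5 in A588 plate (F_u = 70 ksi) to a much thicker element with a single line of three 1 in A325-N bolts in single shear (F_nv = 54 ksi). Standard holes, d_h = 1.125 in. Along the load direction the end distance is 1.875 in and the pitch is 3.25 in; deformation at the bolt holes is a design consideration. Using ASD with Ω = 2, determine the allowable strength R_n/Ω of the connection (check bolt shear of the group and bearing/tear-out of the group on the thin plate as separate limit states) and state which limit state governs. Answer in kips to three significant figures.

63.6 kips (bolt shear governs)

Bolt shear: A_b = π·1²/4 = 0.7854 in²; R_n = 54 × 0.7854 × 3 × 1 = 127.2 kips → 127.2 / 2 = 63.6 kips.
Bearing (1.2 l_c t F_u ≤ 2.4 d t F_u): upper limit = 2.4·1·0.5·70 = 84 kips.
  Edge l_c = 1.875 − 1.125/2 = 1.312 → r_n = 55.12 kips; interior l_c = 3.25 − 1.125 = 2.125 → r_n = 84 kips.
  R_n,bearing = 1·55.12 + 2·84 = 223.1 kips → 223.1 / 2 = 112 kips.
Bolt shear governs: 63.6 kips.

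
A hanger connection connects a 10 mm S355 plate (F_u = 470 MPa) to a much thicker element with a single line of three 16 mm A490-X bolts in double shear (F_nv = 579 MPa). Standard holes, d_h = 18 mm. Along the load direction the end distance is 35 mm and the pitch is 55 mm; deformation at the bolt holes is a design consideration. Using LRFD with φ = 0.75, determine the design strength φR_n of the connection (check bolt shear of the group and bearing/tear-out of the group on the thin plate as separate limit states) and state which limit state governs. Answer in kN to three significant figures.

Bolt shear: A_b = π·16²/4 = 201.1 mm²; R_n = 579 × 201.1 × 3 × 2 / 1000 = 698.5 kN → 0.75 × 698.5 = 524 kN.
Bearing (1.2 l_c t F_u ≤ 2.4 d t F_u): upper limit = 2.4·16·10·470 / 1000 = 180.5 kN.
  Edge l_c = 35 − 18/2 = 26 → r_n = 146.6 kN; interior l_c = 55 − 18 = 37 → r_n = 180.5 kN.
  R_n,bearing = 1·146.6 + 2·180.5 = 507.6 kN → 0.75 × 507.6 = 381 kN.
Bearing governs: 381 kN.

381 kN (bearing governs)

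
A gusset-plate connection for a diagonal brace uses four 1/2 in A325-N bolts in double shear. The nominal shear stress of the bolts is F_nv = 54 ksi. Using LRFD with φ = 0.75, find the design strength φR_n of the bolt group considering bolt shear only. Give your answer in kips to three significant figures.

A_b = π × 0.5² / 4 = 0.1963 in².
R_n = F_nv · A_b · n · n_s = 54 × 0.1963 × 4 × 2 = 84.82 kips.
Design strength φR_n = 0.75 × 84.82 = 63.6 kips.

63.6 kips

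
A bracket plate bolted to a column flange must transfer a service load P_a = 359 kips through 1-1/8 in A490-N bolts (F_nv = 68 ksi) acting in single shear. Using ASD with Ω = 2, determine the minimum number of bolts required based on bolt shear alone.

A_b = π·1.125²/4 = 0.994 in².
Per-bolt allowable strength R_n/Ω = 68 × 0.994 × 1 / 2 = 33.8 kips.
n ≥ 359 / 33.8 = 10.62 → use 11 bolts.

11 bolts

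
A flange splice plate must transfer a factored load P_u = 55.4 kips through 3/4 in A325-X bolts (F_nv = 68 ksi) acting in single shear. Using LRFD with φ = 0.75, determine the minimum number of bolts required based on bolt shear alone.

A_b = π·0.75²/4 = 0.4418 in².
Per-bolt design strength φR_n = 0.75 × 68 × 0.4418 × 1 = 22.53 kips.
n ≥ 55.4 / 22.53 = 2.459 → use 3 bolts.

3 bolts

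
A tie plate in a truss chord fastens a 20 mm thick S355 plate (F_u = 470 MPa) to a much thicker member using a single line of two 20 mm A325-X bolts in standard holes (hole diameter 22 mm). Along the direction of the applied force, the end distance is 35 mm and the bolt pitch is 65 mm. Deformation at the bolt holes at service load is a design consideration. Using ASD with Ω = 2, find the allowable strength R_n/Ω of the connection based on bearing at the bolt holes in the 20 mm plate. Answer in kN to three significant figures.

361 kN

Per bolt r_n = 1.2 l_c t F_u ≤ 2.4 d t F_u; upper limit = 2.4 × 20 × 20 × 470 / 1000 = 451.2 kN.
Edge bolt: l_c = 35 − 22/2 = 24 mm → 1.2 × 24 × 20 × 470 / 1000 = 270.7 → r_n = 270.7 kN.
Interior bolts: l_c = 65 − 22 = 43 mm → 1.2 × 43 × 20 × 470 / 1000 = 485 → r_n = 451.2 kN.
R_n = 1 × 270.7 + 1 × 451.2 = 721.9 kN.
Allowable strength R_n/Ω = 721.9 / 2 = 361 kN.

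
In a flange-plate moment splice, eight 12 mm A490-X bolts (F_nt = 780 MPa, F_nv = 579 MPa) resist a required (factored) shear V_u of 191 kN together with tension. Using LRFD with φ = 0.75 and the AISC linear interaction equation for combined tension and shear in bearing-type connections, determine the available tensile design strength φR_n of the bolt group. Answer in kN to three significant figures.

A_b = π·12²/4 = 113.1 mm²; f_rv = 191 × 1000 / (8 × 113.1) = 211.1 MPa.
F'_nt = 1.3 F_nt − (F_nt / φF_nv) f_rv = 1.3·780 − (780/(0.75·579))·211.1 = 634.8 MPa, capped at F_nt → F'_nt = 634.8 MPa.
R_n = F'_nt · A_b · n = 634.8 × 113.1 × 8 / 1000 = 574.4 kN.
Design strength φR_n = 0.75 × 574.4 = 431 kN.

431 kN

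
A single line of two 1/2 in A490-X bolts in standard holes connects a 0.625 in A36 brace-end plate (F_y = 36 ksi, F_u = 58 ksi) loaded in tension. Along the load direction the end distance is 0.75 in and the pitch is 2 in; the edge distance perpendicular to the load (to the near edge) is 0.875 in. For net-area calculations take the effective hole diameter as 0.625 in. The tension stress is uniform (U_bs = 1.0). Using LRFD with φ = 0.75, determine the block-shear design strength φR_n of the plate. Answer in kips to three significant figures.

43.1 kips

Shear plane L_v = 0.75 + 1·2 = 2.75 in; A_gv = 2.75 × 0.625 = 1.719 in².
A_nv = (2.75 − 1.5·0.625) × 0.625 = 1.133 in².
A_nt = (0.875 − 0.5·0.625) × 0.625 = 0.3516 in².
0.6 F_u A_nv = 39.42 kips; 0.6 F_y A_gv = 37.12 kips → shear yielding governs the shear term.
R_n = 37.12 + 1.0 × 58 × 0.3516 = 57.52 kips.
Design strength φR_n = 0.75 × 57.52 = 43.1 kips.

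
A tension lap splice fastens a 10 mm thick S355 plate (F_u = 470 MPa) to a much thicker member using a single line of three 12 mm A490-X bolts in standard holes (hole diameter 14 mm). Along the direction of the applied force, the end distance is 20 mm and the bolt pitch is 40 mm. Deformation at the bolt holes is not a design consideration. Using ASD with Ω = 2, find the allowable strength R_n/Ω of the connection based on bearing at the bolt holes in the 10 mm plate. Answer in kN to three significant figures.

215 kN

Per bolt r_n = 1.5 l_c t F_u ≤ 3.0 d t F_u; upper limit = 3.0 × 12 × 10 × 470 / 1000 = 169.2 kN.
Edge bolt: l_c = 20 − 14/2 = 13 mm → 1.5 × 13 × 10 × 470 / 1000 = 91.65 → r_n = 91.65 kN.
Interior bolts: l_c = 40 − 14 = 26 mm → 1.5 × 26 × 10 × 470 / 1000 = 183.3 → r_n = 169.2 kN.
R_n = 1 × 91.65 + 2 × 169.2 = 430.1 kN.
Allowable strength R_n/Ω = 430.1 / 2 = 215 kN.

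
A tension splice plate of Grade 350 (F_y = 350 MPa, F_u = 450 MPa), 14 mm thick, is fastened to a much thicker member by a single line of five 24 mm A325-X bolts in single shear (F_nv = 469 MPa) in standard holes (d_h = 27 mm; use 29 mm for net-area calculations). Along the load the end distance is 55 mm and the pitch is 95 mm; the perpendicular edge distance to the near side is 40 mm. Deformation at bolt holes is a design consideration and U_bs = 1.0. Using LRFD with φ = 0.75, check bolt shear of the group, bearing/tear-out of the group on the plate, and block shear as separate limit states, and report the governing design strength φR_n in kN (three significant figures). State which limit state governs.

Bolt shear: A_b = π·24²/4 = 452.4 mm²; R_n = 469 × 452.4 × 5 × 1 / 1000 = 1061 kN → 0.75 × 1061 = 796 kN.
Bearing: edge l_c = 41.5, r_n = 313.7 kN; interior l_c = 68, r_n = 362.9 kN; R_n = 313.7 + 4·362.9 = 1765 kN → 1320 kN.
Block shear: A_gv = 6090, A_nv = 4263, A_nt = 357 mm²; R_n = min(0.6F_uA_nv, 0.6F_yA_gv) + U_bs·F_u·A_nt = 1312 kN → 984 kN.
Bolt shear governs: 796 kN.

796 kN (bolt shear governs)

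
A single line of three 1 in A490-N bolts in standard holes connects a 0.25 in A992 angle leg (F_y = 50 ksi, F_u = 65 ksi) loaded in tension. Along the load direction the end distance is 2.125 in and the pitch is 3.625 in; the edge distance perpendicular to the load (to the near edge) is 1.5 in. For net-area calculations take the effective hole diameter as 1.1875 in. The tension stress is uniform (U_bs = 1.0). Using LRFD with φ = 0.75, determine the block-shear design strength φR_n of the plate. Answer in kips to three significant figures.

Shear plane L_v = 2.125 + 2·3.625 = 9.375 in; A_gv = 9.375 × 0.25 = 2.344 in².
A_nv = (9.375 − 2.5·1.1875) × 0.25 = 1.602 in².
A_nt = (1.5 − 0.5·1.1875) × 0.25 = 0.2266 in².
0.6 F_u A_nv = 62.46 kips; 0.6 F_y A_gv = 70.31 kips → shear rupture governs the shear term.
R_n = 62.46 + 1.0 × 65 × 0.2266 = 77.19 kips.
Design strength φR_n = 0.75 × 77.19 = 57.9 kips.

57.9 kips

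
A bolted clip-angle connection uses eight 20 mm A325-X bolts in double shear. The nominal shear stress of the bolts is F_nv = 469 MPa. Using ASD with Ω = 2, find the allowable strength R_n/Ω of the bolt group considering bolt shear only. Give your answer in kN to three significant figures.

A_b = π × 20² / 4 = 314.2 mm².
R_n = F_nv · A_b · n · n_s = 469 × 314.2 × 8 × 2 / 1000 = 2357 kN.
Allowable strength R_n/Ω = 2357 / 2 = 1180 kN.

1180 kN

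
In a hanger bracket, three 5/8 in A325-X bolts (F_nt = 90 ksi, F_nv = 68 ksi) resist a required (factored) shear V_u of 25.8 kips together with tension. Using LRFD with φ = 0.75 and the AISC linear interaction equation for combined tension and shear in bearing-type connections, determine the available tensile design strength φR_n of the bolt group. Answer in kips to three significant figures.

A_b = π·0.625²/4 = 0.3068 in²; f_rv = 25.8 / (3 × 0.3068) = 28.03 ksi.
F'_nt = 1.3 F_nt − (F_nt / φF_nv) f_rv = 1.3·90 − (90/(0.75·68))·28.03 = 67.53 ksi, capped at F_nt → F'_nt = 67.53 ksi.
R_n = F'_nt · A_b · n = 67.53 × 0.3068 × 3 = 62.16 kips.
Design strength φR_n = 0.75 × 62.16 = 46.6 kips.

46.6 kips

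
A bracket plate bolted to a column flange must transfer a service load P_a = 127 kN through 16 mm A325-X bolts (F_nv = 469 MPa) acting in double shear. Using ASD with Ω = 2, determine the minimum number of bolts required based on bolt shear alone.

2 bolts

A_b = π·16²/4 = 201.1 mm².
Per-bolt allowable strength R_n/Ω = 469 × 201.1 × 2 / 1000 / 2 = 94.3 kN.
n ≥ 127 / 94.3 = 1.347 → use 2 bolts.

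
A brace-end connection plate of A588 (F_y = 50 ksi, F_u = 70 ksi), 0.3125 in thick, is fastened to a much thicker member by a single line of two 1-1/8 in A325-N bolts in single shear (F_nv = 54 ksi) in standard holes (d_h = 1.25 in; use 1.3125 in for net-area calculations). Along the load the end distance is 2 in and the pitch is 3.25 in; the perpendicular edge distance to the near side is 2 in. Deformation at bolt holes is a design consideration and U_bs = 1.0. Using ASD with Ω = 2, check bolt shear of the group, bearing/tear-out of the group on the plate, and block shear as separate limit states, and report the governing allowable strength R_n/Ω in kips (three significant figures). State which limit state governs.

36.2 kips (block shear governs)

Bolt shear: A_b = π·1.125²/4 = 0.994 in²; R_n = 54 × 0.994 × 2 × 1 = 107.4 kips → 107.4 / 2 = 53.7 kips.
Bearing: edge l_c = 1.375, r_n = 36.09 kips; interior l_c = 2, r_n = 52.5 kips; R_n = 36.09 + 1·52.5 = 88.59 kips → 44.3 kips.
Block shear: A_gv = 1.641, A_nv = 1.025, A_nt = 0.4199 in²; R_n = min(0.6F_uA_nv, 0.6F_yA_gv) + U_bs·F_u·A_nt = 72.46 kips → 36.2 kips.
Block shear governs: 36.2 kips.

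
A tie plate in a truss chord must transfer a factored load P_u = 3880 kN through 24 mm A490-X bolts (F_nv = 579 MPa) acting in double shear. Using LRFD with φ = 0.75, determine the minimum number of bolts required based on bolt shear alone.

A_b = π·24²/4 = 452.4 mm².
Per-bolt design strength φR_n = 0.75 × 579 × 452.4 × 2 / 1000 = 392.9 kN.
n ≥ 3880 / 392.9 = 9.875 → use 10 bolts.

10 bolts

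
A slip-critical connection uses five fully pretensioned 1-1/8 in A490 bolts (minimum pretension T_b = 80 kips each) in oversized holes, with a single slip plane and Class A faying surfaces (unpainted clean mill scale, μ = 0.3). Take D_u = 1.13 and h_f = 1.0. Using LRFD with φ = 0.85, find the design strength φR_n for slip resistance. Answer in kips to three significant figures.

R_n = μ · D_u · h_f · T_b · n_s · n_b = 0.3 × 1.13 × 1.0 × 80 × 1 × 5 = 135.6 kips.
Design strength φR_n = 0.85 × 135.6 = 115 kips.

115 kips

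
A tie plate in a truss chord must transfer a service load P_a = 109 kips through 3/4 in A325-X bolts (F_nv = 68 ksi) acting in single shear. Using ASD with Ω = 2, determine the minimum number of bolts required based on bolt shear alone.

A_b = π·0.75²/4 = 0.4418 in².
Per-bolt allowable strength R_n/Ω = 68 × 0.4418 × 1 / 2 = 15.02 kips.
n ≥ 109 / 15.02 = 7.257 → use 8 bolts.

8 bolts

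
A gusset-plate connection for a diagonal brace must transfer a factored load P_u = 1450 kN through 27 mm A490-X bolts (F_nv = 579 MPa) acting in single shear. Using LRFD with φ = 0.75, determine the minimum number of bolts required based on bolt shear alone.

6 bolts

A_b = π·27²/4 = 572.6 mm².
Per-bolt design strength φR_n = 0.75 × 579 × 572.6 × 1 / 1000 = 248.6 kN.
n ≥ 1450 / 248.6 = 5.832 → use 6 bolts.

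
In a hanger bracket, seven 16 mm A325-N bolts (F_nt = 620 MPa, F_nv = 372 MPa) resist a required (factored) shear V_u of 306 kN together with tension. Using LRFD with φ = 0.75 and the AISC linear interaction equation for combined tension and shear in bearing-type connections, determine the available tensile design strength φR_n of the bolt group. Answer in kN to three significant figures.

A_b = π·16²/4 = 201.1 mm²; f_rv = 306 × 1000 / (7 × 201.1) = 217.4 MPa.
F'_nt = 1.3 F_nt − (F_nt / φF_nv) f_rv = 1.3·620 − (620/(0.75·372))·217.4 = 322.9 MPa, capped at F_nt → F'_nt = 322.9 MPa.
R_n = F'_nt · A_b · n = 322.9 × 201.1 × 7 / 1000 = 454.4 kN.
Design strength φR_n = 0.75 × 454.4 = 341 kN.

341 kN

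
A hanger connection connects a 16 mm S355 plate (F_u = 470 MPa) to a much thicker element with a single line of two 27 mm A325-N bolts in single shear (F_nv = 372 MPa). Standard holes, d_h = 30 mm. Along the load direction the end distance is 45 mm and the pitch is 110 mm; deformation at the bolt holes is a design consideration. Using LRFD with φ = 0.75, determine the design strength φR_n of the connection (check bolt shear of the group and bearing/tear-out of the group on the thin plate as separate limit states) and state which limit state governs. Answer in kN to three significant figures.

319 kN (bolt shear governs)

Bolt shear: A_b = π·27²/4 = 572.6 mm²; R_n = 372 × 572.6 × 2 × 1 / 1000 = 426 kN → 0.75 × 426 = 319 kN.
Bearing (1.2 l_c t F_u ≤ 2.4 d t F_u): upper limit = 2.4·27·16·470 / 1000 = 487.3 kN.
  Edge l_c = 45 − 30/2 = 30 → r_n = 270.7 kN; interior l_c = 110 − 30 = 80 → r_n = 487.3 kN.
  R_n,bearing = 1·270.7 + 1·487.3 = 758 kN → 0.75 × 758 = 569 kN.
Bolt shear governs: 319 kN.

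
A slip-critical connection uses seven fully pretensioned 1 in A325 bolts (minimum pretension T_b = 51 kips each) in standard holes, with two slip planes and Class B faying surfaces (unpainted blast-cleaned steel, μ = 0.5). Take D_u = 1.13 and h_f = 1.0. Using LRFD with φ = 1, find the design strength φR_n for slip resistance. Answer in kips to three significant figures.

R_n = μ · D_u · h_f · T_b · n_s · n_b = 0.5 × 1.13 × 1.0 × 51 × 2 × 7 = 403.4 kips.
Design strength φR_n = 1 × 403.4 = 403 kips.

403 kips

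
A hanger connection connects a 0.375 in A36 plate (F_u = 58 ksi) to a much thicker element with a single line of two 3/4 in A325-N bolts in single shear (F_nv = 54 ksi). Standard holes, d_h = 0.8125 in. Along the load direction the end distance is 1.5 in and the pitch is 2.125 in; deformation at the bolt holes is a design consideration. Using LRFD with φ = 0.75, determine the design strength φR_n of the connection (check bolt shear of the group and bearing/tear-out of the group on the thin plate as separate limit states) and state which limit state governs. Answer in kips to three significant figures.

Bolt shear: A_b = π·0.75²/4 = 0.4418 in²; R_n = 54 × 0.4418 × 2 × 1 = 47.71 kips → 0.75 × 47.71 = 35.8 kips.
Bearing (1.2 l_c t F_u ≤ 2.4 d t F_u): upper limit = 2.4·0.75·0.375·58 = 39.15 kips.
  Edge l_c = 1.5 − 0.8125/2 = 1.094 → r_n = 28.55 kips; interior l_c = 2.125 − 0.8125 = 1.312 → r_n = 34.26 kips.
  R_n,bearing = 1·28.55 + 1·34.26 = 62.8 kips → 0.75 × 62.8 = 47.1 kips.
Bolt shear governs: 35.8 kips.

35.8 kips (bolt shear governs)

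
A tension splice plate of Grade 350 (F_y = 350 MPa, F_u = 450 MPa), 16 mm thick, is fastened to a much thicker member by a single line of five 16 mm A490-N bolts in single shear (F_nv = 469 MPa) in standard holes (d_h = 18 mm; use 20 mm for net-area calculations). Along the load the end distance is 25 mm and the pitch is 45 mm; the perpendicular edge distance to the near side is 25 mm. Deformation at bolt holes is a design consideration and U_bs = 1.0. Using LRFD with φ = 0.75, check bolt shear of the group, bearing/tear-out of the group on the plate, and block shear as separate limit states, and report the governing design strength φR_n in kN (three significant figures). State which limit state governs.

Bolt shear: A_b = π·16²/4 = 201.1 mm²; R_n = 469 × 201.1 × 5 × 1 / 1000 = 471.5 kN → 0.75 × 471.5 = 354 kN.
Bearing: edge l_c = 16, r_n = 138.2 kN; interior l_c = 27, r_n = 233.3 kN; R_n = 138.2 + 4·233.3 = 1071 kN → 804 kN.
Block shear: A_gv = 3280, A_nv = 1840, A_nt = 240 mm²; R_n = min(0.6F_uA_nv, 0.6F_yA_gv) + U_bs·F_u·A_nt = 604.8 kN → 454 kN.
Bolt shear governs: 354 kN.

354 kN (bolt shear governs)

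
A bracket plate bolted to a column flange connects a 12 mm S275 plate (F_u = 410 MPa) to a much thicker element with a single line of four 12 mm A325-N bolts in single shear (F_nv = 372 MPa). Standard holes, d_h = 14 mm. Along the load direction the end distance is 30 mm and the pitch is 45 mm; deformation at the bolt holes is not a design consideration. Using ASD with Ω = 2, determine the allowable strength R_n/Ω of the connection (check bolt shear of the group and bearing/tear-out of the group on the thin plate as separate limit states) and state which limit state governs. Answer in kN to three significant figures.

Bolt shear: A_b = π·12²/4 = 113.1 mm²; R_n = 372 × 113.1 × 4 × 1 / 1000 = 168.3 kN → 168.3 / 2 = 84.1 kN.
Bearing (1.5 l_c t F_u ≤ 3.0 d t F_u): upper limit = 3.0·12·12·410 / 1000 = 177.1 kN.
  Edge l_c = 30 − 14/2 = 23 → r_n = 169.7 kN; interior l_c = 45 − 14 = 31 → r_n = 177.1 kN.
  R_n,bearing = 1·169.7 + 3·177.1 = 701.1 kN → 701.1 / 2 = 351 kN.
Bolt shear governs: 84.1 kN.

84.1 kN (bolt shear governs)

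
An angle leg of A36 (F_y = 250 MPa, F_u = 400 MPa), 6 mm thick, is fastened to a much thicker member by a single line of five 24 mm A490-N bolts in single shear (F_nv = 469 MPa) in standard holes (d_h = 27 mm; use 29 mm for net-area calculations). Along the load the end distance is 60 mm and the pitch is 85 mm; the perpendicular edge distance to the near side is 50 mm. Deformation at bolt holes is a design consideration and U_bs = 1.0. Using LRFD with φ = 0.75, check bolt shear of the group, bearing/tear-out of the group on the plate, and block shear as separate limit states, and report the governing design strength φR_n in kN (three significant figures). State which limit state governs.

Bolt shear: A_b = π·24²/4 = 452.4 mm²; R_n = 469 × 452.4 × 5 × 1 / 1000 = 1061 kN → 0.75 × 1061 = 796 kN.
Bearing: edge l_c = 46.5, r_n = 133.9 kN; interior l_c = 58, r_n = 138.2 kN; R_n = 133.9 + 4·138.2 = 686.9 kN → 515 kN.
Block shear: A_gv = 2400, A_nv = 1617, A_nt = 213 mm²; R_n = min(0.6F_uA_nv, 0.6F_yA_gv) + U_bs·F_u·A_nt = 445.2 kN → 334 kN.
Block shear governs: 334 kN.

334 kN (block shear governs)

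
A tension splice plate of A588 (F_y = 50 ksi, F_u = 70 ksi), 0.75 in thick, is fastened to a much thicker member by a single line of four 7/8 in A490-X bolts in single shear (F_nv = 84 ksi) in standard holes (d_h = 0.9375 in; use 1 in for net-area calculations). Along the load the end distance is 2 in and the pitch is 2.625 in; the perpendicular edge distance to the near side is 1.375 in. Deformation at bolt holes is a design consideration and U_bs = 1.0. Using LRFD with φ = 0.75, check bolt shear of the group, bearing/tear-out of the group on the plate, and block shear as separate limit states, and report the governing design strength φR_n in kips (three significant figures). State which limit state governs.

152 kips (bolt shear governs)

Bolt shear: A_b = π·0.875²/4 = 0.6013 in²; R_n = 84 × 0.6013 × 4 × 1 = 202 kips → 0.75 × 202 = 152 kips.
Bearing: edge l_c = 1.531, r_n = 96.47 kips; interior l_c = 1.688, r_n = 106.3 kips; R_n = 96.47 + 3·106.3 = 415.4 kips → 312 kips.
Block shear: A_gv = 7.406, A_nv = 4.781, A_nt = 0.6562 in²; R_n = min(0.6F_uA_nv, 0.6F_yA_gv) + U_bs·F_u·A_nt = 246.8 kips → 185 kips.
Bolt shear governs: 152 kips.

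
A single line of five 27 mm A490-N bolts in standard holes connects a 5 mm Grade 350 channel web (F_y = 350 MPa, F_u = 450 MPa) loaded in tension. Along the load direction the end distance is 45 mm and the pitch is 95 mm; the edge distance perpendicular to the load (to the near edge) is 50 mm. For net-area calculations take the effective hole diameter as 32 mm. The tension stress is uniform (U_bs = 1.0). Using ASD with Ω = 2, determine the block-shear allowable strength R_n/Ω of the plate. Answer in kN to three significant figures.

228 kN

Shear plane L_v = 45 + 4·95 = 425 mm; A_gv = 425 × 5 = 2125 mm².
A_nv = (425 − 4.5·32) × 5 = 1405 mm².
A_nt = (50 − 0.5·32) × 5 = 170 mm².
0.6 F_u A_nv = 379.4 kN; 0.6 F_y A_gv = 446.2 kN → shear rupture governs the shear term.
R_n = 379.4 + 1.0 × 450 × 170 / 1000 = 455.9 kN.
Allowable strength R_n/Ω = 455.9 / 2 = 228 kN.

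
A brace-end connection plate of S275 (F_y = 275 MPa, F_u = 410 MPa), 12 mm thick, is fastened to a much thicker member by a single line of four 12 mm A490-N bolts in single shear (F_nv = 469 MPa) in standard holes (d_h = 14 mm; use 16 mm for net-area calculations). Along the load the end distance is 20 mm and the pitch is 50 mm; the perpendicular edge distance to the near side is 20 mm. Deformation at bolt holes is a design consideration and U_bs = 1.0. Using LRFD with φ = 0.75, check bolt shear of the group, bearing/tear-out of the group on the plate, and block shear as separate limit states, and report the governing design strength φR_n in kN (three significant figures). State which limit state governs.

Bolt shear: A_b = π·12²/4 = 113.1 mm²; R_n = 469 × 113.1 × 4 × 1 / 1000 = 212.2 kN → 0.75 × 212.2 = 159 kN.
Bearing: edge l_c = 13, r_n = 76.75 kN; interior l_c = 36, r_n = 141.7 kN; R_n = 76.75 + 3·141.7 = 501.8 kN → 376 kN.
Block shear: A_gv = 2040, A_nv = 1368, A_nt = 144 mm²; R_n = min(0.6F_uA_nv, 0.6F_yA_gv) + U_bs·F_u·A_nt = 395.6 kN → 297 kN.
Bolt shear governs: 159 kN.

159 kN (bolt shear governs)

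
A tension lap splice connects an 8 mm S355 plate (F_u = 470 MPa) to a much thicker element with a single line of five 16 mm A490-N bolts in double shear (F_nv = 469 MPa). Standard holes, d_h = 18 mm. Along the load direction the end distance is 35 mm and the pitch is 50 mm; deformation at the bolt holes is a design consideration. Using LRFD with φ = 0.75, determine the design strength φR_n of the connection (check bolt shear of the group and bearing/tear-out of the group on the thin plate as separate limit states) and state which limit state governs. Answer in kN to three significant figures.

Bolt shear: A_b = π·16²/4 = 201.1 mm²; R_n = 469 × 201.1 × 5 × 2 / 1000 = 943 kN → 0.75 × 943 = 707 kN.
Bearing (1.2 l_c t F_u ≤ 2.4 d t F_u): upper limit = 2.4·16·8·470 / 1000 = 144.4 kN.
  Edge l_c = 35 − 18/2 = 26 → r_n = 117.3 kN; interior l_c = 50 − 18 = 32 → r_n = 144.4 kN.
  R_n,bearing = 1·117.3 + 4·144.4 = 694.8 kN → 0.75 × 694.8 = 521 kN.
Bearing governs: 521 kN.

521 kN (bearing governs)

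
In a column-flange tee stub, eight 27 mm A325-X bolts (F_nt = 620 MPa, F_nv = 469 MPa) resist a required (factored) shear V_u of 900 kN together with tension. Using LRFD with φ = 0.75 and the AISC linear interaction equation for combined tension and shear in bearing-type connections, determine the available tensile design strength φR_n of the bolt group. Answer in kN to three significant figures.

A_b = π·27²/4 = 572.6 mm²; f_rv = 900 × 1000 / (8 × 572.6) = 196.5 MPa.
F'_nt = 1.3 F_nt − (F_nt / φF_nv) f_rv = 1.3·620 − (620/(0.75·469))·196.5 = 459.7 MPa, capped at F_nt → F'_nt = 459.7 MPa.
R_n = F'_nt · A_b · n = 459.7 × 572.6 × 8 / 1000 = 2105 kN.
Design strength φR_n = 0.75 × 2105 = 1580 kN.

1580 kN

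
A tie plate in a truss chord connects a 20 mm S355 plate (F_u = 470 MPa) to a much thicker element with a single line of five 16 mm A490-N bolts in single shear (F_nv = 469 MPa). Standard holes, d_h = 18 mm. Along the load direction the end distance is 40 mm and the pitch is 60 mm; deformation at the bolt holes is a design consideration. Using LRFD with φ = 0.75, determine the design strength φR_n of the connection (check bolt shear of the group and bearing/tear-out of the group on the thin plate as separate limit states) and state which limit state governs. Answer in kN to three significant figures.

354 kN (bolt shear governs)

Bolt shear: A_b = π·16²/4 = 201.1 mm²; R_n = 469 × 201.1 × 5 × 1 / 1000 = 471.5 kN → 0.75 × 471.5 = 354 kN.
Bearing (1.2 l_c t F_u ≤ 2.4 d t F_u): upper limit = 2.4·16·20·470 / 1000 = 361 kN.
  Edge l_c = 40 − 18/2 = 31 → r_n = 349.7 kN; interior l_c = 60 − 18 = 42 → r_n = 361 kN.
  R_n,bearing = 1·349.7 + 4·361 = 1794 kN → 0.75 × 1794 = 1350 kN.
Bolt shear governs: 354 kN.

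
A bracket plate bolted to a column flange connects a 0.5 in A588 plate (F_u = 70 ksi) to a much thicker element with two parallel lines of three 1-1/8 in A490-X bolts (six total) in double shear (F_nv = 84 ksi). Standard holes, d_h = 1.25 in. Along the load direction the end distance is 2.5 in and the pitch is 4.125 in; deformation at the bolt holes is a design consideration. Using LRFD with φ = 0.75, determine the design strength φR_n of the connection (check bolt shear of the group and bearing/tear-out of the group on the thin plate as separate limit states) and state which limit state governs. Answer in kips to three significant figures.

Bolt shear: A_b = π·1.125²/4 = 0.994 in²; R_n = 84 × 0.994 × 6 × 2 = 1002 kips → 0.75 × 1002 = 751 kips.
Bearing (1.2 l_c t F_u ≤ 2.4 d t F_u): upper limit = 2.4·1.125·0.5·70 = 94.5 kips.
  Edge l_c = 2.5 − 1.25/2 = 1.875 → r_n = 78.75 kips; interior l_c = 4.125 − 1.25 = 2.875 → r_n = 94.5 kips.
  R_n,bearing = 2·78.75 + 4·94.5 = 535.5 kips → 0.75 × 535.5 = 402 kips.
Bearing governs: 402 kips.

402 kips (bearing governs)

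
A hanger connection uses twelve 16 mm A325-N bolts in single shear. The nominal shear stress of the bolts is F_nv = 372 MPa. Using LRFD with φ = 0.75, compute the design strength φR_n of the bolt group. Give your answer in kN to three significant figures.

A_b = π × 16² / 4 = 201.1 mm².
R_n = F_nv · A_b · n · n_s = 372 × 201.1 × 12 × 1 / 1000 = 897.5 kN.
Design strength φR_n = 0.75 × 897.5 = 673 kN.

673 kN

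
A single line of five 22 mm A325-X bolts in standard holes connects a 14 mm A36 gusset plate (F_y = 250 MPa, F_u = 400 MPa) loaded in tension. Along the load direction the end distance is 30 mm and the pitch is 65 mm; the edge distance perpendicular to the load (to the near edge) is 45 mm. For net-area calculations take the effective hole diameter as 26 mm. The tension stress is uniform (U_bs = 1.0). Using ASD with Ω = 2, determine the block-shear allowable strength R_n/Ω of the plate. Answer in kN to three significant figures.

Shear plane L_v = 30 + 4·65 = 290 mm; A_gv = 290 × 14 = 4060 mm².
A_nv = (290 − 4.5·26) × 14 = 2422 mm².
A_nt = (45 − 0.5·26) × 14 = 448 mm².
0.6 F_u A_nv = 581.3 kN; 0.6 F_y A_gv = 609 kN → shear rupture governs the shear term.
R_n = 581.3 + 1.0 × 400 × 448 / 1000 = 760.5 kN.
Allowable strength R_n/Ω = 760.5 / 2 = 380 kN.

380 kN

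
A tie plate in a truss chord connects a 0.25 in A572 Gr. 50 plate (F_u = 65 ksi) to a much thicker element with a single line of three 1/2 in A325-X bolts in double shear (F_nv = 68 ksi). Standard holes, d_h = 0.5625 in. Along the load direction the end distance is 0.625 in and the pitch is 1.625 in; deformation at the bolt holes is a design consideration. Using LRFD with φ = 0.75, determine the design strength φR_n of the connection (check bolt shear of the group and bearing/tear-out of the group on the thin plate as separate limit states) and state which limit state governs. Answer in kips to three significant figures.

34.3 kips (bearing governs)

Bolt shear: A_b = π·0.5²/4 = 0.1963 in²; R_n = 68 × 0.1963 × 3 × 2 = 80.11 kips → 0.75 × 80.11 = 60.1 kips.
Bearing (1.2 l_c t F_u ≤ 2.4 d t F_u): upper limit = 2.4·0.5·0.25·65 = 19.5 kips.
  Edge l_c = 0.625 − 0.5625/2 = 0.3438 → r_n = 6.703 kips; interior l_c = 1.625 − 0.5625 = 1.062 → r_n = 19.5 kips.
  R_n,bearing = 1·6.703 + 2·19.5 = 45.7 kips → 0.75 × 45.7 = 34.3 kips.
Bearing governs: 34.3 kips.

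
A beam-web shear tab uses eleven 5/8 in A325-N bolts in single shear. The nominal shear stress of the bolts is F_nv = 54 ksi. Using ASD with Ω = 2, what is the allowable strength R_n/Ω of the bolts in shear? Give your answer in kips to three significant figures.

A_b = π × 0.625² / 4 = 0.3068 in².
R_n = F_nv · A_b · n · n_s = 54 × 0.3068 × 11 × 1 = 182.2 kips.
Allowable strength R_n/Ω = 182.2 / 2 = 91.1 kips.

91.1 kips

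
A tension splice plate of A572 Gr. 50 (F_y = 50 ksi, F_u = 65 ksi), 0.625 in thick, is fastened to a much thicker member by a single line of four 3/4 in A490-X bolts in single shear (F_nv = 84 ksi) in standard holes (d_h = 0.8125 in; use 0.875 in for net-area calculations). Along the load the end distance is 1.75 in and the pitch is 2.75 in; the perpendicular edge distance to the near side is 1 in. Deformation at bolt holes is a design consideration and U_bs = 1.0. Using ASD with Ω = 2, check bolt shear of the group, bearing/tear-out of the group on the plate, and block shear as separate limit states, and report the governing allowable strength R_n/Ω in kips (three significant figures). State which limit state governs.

Bolt shear: A_b = π·0.75²/4 = 0.4418 in²; R_n = 84 × 0.4418 × 4 × 1 = 148.4 kips → 148.4 / 2 = 74.2 kips.
Bearing: edge l_c = 1.344, r_n = 65.51 kips; interior l_c = 1.938, r_n = 73.12 kips; R_n = 65.51 + 3·73.12 = 284.9 kips → 142 kips.
Block shear: A_gv = 6.25, A_nv = 4.336, A_nt = 0.3516 in²; R_n = min(0.6F_uA_nv, 0.6F_yA_gv) + U_bs·F_u·A_nt = 192 kips → 96 kips.
Bolt shear governs: 74.2 kips.

74.2 kips (bolt shear governs)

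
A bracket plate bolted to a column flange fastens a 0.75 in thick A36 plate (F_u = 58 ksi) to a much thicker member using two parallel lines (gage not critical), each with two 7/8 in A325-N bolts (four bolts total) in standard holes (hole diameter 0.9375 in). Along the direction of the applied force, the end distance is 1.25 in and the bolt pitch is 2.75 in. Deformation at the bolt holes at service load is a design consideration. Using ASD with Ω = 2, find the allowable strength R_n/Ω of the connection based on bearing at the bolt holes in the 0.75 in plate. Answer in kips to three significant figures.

Per bolt r_n = 1.2 l_c t F_u ≤ 2.4 d t F_u; upper limit = 2.4 × 0.875 × 0.75 × 58 = 91.35 kips.
Edge bolt: l_c = 1.25 − 0.9375/2 = 0.7812 in → 1.2 × 0.7812 × 0.75 × 58 = 40.78 → r_n = 40.78 kips.
Interior bolts: l_c = 2.75 − 0.9375 = 1.812 in → 1.2 × 1.812 × 0.75 × 58 = 94.61 → r_n = 91.35 kips.
R_n = 2 × 40.78 + 2 × 91.35 = 264.3 kips.
Allowable strength R_n/Ω = 264.3 / 2 = 132 kips.

132 kips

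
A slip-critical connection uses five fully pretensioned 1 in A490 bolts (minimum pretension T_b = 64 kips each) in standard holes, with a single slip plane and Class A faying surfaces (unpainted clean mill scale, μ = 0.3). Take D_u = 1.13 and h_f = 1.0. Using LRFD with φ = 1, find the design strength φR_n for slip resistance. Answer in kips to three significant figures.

R_n = μ · D_u · h_f · T_b · n_s · n_b = 0.3 × 1.13 × 1.0 × 64 × 1 × 5 = 108.5 kips.
Design strength φR_n = 1 × 108.5 = 108 kips.

108 kips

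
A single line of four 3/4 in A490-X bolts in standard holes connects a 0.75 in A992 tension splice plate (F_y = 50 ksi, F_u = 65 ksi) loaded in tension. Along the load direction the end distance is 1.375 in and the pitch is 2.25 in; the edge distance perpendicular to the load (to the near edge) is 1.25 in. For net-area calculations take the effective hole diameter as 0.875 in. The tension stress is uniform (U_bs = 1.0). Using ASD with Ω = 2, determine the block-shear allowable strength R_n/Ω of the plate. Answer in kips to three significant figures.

93.8 kips

Shear plane L_v = 1.375 + 3·2.25 = 8.125 in; A_gv = 8.125 × 0.75 = 6.094 in².
A_nv = (8.125 − 3.5·0.875) × 0.75 = 3.797 in².
A_nt = (1.25 − 0.5·0.875) × 0.75 = 0.6094 in².
0.6 F_u A_nv = 148.1 kips; 0.6 F_y A_gv = 182.8 kips → shear rupture governs the shear term.
R_n = 148.1 + 1.0 × 65 × 0.6094 = 187.7 kips.
Allowable strength R_n/Ω = 187.7 / 2 = 93.8 kips.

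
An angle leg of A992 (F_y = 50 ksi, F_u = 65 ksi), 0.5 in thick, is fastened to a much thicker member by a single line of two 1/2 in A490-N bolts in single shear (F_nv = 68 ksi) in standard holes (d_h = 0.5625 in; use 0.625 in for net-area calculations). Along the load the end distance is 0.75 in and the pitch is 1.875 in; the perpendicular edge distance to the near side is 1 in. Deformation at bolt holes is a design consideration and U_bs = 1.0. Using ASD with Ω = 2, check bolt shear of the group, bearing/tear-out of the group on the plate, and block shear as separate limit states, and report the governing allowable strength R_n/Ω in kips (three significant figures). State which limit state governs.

13.4 kips (bolt shear governs)

Bolt shear: A_b = π·0.5²/4 = 0.1963 in²; R_n = 68 × 0.1963 × 2 × 1 = 26.7 kips → 26.7 / 2 = 13.4 kips.
Bearing: edge l_c = 0.4688, r_n = 18.28 kips; interior l_c = 1.312, r_n = 39 kips; R_n = 18.28 + 1·39 = 57.28 kips → 28.6 kips.
Block shear: A_gv = 1.312, A_nv = 0.8438, A_nt = 0.3438 in²; R_n = min(0.6F_uA_nv, 0.6F_yA_gv) + U_bs·F_u·A_nt = 55.25 kips → 27.6 kips.
Bolt shear governs: 13.4 kips.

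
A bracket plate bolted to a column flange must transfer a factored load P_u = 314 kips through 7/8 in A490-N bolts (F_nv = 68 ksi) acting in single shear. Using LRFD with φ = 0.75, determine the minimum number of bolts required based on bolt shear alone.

A_b = π·0.875²/4 = 0.6013 in².
Per-bolt design strength φR_n = 0.75 × 68 × 0.6013 × 1 = 30.67 kips.
n ≥ 314 / 30.67 = 10.24 → use 11 bolts.

11 bolts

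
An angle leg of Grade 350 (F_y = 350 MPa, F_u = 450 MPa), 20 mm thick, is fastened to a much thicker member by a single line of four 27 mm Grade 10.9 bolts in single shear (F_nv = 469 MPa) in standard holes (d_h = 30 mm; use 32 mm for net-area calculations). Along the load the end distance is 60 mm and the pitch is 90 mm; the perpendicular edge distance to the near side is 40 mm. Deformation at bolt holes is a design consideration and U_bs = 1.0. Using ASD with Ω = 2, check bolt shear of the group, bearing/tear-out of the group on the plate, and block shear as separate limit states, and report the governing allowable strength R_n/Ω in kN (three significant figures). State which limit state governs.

Bolt shear: A_b = π·27²/4 = 572.6 mm²; R_n = 469 × 572.6 × 4 × 1 / 1000 = 1074 kN → 1074 / 2 = 537 kN.
Bearing: edge l_c = 45, r_n = 486 kN; interior l_c = 60, r_n = 583.2 kN; R_n = 486 + 3·583.2 = 2236 kN → 1120 kN.
Block shear: A_gv = 6600, A_nv = 4360, A_nt = 480 mm²; R_n = min(0.6F_uA_nv, 0.6F_yA_gv) + U_bs·F_u·A_nt = 1393 kN → 697 kN.
Bolt shear governs: 537 kN.

537 kN (bolt shear governs)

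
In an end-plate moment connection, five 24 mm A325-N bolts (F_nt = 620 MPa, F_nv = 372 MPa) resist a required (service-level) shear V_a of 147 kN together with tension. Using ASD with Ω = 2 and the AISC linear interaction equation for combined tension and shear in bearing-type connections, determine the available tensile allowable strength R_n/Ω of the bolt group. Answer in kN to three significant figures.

A_b = π·24²/4 = 452.4 mm²; f_rv = 147 × 1000 / (5 × 452.4) = 64.99 MPa.
F'_nt = 1.3 F_nt − (Ω F_nt / F_nv) f_rv = 1.3·620 − (2·620/372)·64.99 = 589.4 MPa, capped at F_nt → F'_nt = 589.4 MPa.
R_n = F'_nt · A_b · n = 589.4 × 452.4 × 5 / 1000 = 1333 kN.
Allowable strength R_n/Ω = 1333 / 2 = 667 kN.

667 kN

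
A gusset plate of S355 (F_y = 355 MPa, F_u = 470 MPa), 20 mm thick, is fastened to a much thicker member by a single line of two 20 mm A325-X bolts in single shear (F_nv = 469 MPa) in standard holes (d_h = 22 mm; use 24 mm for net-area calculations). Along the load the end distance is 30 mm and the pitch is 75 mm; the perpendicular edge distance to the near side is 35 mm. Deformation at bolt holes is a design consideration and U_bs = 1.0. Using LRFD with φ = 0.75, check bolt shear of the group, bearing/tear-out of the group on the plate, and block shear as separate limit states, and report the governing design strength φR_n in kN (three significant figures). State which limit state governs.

Bolt shear: A_b = π·20²/4 = 314.2 mm²; R_n = 469 × 314.2 × 2 × 1 / 1000 = 294.7 kN → 0.75 × 294.7 = 221 kN.
Bearing: edge l_c = 19, r_n = 214.3 kN; interior l_c = 53, r_n = 451.2 kN; R_n = 214.3 + 1·451.2 = 665.5 kN → 499 kN.
Block shear: A_gv = 2100, A_nv = 1380, A_nt = 460 mm²; R_n = min(0.6F_uA_nv, 0.6F_yA_gv) + U_bs·F_u·A_nt = 605.4 kN → 454 kN.
Bolt shear governs: 221 kN.

221 kN (bolt shear governs)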